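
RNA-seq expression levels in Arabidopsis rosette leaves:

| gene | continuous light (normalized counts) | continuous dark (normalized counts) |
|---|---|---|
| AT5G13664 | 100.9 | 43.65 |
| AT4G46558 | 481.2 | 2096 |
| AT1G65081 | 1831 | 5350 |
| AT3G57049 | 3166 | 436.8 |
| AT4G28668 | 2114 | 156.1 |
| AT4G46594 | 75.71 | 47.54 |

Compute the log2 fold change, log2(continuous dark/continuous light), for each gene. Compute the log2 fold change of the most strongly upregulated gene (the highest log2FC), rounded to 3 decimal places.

log2(43.65/100.9) = -1.209  (AT5G13664)
log2(2096/481.2) = 2.123  (AT4G46558)
log2(5350/1831) = 1.547  (AT1G65081)
log2(436.8/3166) = -2.858  (AT3G57049)
log2(156.1/2114) = -3.759  (AT4G28668)
log2(47.54/75.71) = -0.671  (AT4G46594)
AT4G46558 is most strongly upregulated.

2.123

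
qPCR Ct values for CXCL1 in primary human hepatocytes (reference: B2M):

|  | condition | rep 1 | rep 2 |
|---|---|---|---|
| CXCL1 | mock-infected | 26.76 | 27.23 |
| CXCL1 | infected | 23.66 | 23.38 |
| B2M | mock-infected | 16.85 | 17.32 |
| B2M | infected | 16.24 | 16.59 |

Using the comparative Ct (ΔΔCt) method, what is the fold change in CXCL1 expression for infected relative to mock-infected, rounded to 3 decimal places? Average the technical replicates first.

6.989

Mean Ct: CXCL1 mock-infected 26.995; CXCL1 infected 23.520; B2M mock-infected 17.085; B2M infected 16.415
ΔCt(mock-infected) = 26.995 − 17.085 = 9.910
ΔCt(infected) = 23.520 − 16.415 = 7.105
ΔΔCt = 7.105 − 9.910 = -2.805
Fold change = 2^(−(-2.805)) = 2^2.805 = 6.9886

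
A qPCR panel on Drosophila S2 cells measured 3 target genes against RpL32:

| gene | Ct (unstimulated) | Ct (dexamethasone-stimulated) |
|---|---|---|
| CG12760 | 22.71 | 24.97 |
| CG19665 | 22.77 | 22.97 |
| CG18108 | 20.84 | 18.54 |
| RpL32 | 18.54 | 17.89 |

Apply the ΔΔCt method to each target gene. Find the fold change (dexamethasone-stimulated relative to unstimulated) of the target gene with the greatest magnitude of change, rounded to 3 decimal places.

CG12760: ΔΔCt = (24.97−17.89) − (22.71−18.54) = 7.08 − 4.17 = 2.91; fold change = 2^-2.91 = 0.133
CG19665: ΔΔCt = (22.97−17.89) − (22.77−18.54) = 5.08 − 4.23 = 0.85; fold change = 2^-0.85 = 0.555
CG18108: ΔΔCt = (18.54−17.89) − (20.84−18.54) = 0.65 − 2.30 = -1.65; fold change = 2^1.65 = 3.138
CG12760 has the largest |ΔΔCt| = 2.91.

0.133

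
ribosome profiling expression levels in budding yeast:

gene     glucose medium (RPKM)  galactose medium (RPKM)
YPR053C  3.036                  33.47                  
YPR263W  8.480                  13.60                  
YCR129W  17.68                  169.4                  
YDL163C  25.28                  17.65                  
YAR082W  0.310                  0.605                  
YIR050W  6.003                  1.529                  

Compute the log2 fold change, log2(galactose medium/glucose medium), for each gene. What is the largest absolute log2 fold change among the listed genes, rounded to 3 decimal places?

3.463

log2(33.47/3.036) = 3.463  (YPR053C)
log2(13.60/8.480) = 0.681  (YPR263W)
log2(169.4/17.68) = 3.260  (YCR129W)
log2(17.65/25.28) = -0.518  (YDL163C)
log2(0.605/0.310) = 0.965  (YAR082W)
log2(1.529/6.003) = -1.973  (YIR050W)
The largest magnitude belongs to YPR053C.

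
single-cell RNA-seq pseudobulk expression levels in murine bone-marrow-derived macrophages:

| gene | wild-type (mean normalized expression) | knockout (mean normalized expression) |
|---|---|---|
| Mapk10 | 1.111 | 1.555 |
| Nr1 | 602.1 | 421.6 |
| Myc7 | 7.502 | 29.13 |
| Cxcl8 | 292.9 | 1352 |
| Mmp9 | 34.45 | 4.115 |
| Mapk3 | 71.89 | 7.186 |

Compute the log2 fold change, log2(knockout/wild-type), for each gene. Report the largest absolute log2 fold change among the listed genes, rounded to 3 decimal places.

3.323

log2(1.555/1.111) = 0.485  (Mapk10)
log2(421.6/602.1) = -0.514  (Nr1)
log2(29.13/7.502) = 1.957  (Myc7)
log2(1352/292.9) = 2.207  (Cxcl8)
log2(4.115/34.45) = -3.066  (Mmp9)
log2(7.186/71.89) = -3.323  (Mapk3)
The largest magnitude belongs to Mapk3.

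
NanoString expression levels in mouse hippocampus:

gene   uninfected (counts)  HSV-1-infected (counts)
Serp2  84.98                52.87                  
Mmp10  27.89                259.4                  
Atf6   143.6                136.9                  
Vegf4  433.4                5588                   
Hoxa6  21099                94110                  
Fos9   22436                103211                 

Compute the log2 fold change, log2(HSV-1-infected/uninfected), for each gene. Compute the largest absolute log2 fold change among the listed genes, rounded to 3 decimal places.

log2(52.87/84.98) = -0.685  (Serp2)
log2(259.4/27.89) = 3.217  (Mmp10)
log2(136.9/143.6) = -0.069  (Atf6)
log2(5588/433.4) = 3.689  (Vegf4)
log2(94110/21099) = 2.157  (Hoxa6)
log2(103211/22436) = 2.202  (Fos9)
The largest magnitude belongs to Vegf4.

3.689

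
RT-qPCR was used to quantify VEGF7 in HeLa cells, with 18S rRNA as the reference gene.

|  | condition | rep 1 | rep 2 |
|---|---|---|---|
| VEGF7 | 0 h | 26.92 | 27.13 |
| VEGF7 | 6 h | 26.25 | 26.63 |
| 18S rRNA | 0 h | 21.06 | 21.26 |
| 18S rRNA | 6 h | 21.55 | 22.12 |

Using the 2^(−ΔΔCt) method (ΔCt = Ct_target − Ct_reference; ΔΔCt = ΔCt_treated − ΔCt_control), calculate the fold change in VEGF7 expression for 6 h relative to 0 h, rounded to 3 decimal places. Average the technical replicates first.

Mean Ct: VEGF7 0 h 27.025; VEGF7 6 h 26.440; 18S rRNA 0 h 21.160; 18S rRNA 6 h 21.835
ΔCt(0 h) = 27.025 − 21.160 = 5.865
ΔCt(6 h) = 26.440 − 21.835 = 4.605
ΔΔCt = 4.605 − 5.865 = -1.260
Fold change = 2^(−(-1.260)) = 2^1.260 = 2.3950

2.395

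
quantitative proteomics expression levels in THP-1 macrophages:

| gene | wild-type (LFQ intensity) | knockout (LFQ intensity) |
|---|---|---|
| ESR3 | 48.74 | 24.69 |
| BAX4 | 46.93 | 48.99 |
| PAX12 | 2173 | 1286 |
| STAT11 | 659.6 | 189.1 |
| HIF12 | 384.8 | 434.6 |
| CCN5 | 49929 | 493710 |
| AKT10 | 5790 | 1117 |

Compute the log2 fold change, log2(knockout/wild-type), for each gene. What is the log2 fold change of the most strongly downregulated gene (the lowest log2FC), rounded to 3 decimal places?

-2.374

log2(24.69/48.74) = -0.981  (ESR3)
log2(48.99/46.93) = 0.062  (BAX4)
log2(1286/2173) = -0.757  (PAX12)
log2(189.1/659.6) = -1.802  (STAT11)
log2(434.6/384.8) = 0.176  (HIF12)
log2(493710/49929) = 3.306  (CCN5)
log2(1117/5790) = -2.374  (AKT10)
AKT10 is most strongly downregulated.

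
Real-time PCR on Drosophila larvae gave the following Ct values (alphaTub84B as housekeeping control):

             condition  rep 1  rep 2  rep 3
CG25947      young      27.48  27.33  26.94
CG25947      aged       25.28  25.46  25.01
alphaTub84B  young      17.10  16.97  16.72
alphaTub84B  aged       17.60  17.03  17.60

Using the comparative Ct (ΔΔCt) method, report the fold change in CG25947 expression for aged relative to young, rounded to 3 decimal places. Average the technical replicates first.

5.579

Mean Ct: CG25947 young 27.250; CG25947 aged 25.250; alphaTub84B young 16.930; alphaTub84B aged 17.410
ΔCt(young) = 27.250 − 16.930 = 10.320
ΔCt(aged) = 25.250 − 17.410 = 7.840
ΔΔCt = 7.840 − 10.320 = -2.480
Fold change = 2^(−(-2.480)) = 2^2.480 = 5.5790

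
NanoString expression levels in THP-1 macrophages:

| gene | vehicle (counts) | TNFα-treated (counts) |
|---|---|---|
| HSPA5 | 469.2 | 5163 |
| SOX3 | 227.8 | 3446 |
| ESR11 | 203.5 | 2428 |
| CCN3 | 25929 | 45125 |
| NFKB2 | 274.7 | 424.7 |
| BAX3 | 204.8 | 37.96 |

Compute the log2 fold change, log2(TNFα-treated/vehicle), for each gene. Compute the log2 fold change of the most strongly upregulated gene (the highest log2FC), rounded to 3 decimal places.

3.919

log2(5163/469.2) = 3.460  (HSPA5)
log2(3446/227.8) = 3.919  (SOX3)
log2(2428/203.5) = 3.577  (ESR11)
log2(45125/25929) = 0.799  (CCN3)
log2(424.7/274.7) = 0.629  (NFKB2)
log2(37.96/204.8) = -2.432  (BAX3)
SOX3 is most strongly upregulated.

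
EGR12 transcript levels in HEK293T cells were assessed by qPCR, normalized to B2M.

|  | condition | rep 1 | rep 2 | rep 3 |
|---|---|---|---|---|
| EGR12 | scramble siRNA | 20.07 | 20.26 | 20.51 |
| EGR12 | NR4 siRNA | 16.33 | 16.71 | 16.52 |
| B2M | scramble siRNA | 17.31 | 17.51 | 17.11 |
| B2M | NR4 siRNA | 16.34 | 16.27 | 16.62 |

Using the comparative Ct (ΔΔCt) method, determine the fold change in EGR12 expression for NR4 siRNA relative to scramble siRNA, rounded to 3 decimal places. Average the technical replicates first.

Mean Ct: EGR12 scramble siRNA 20.280; EGR12 NR4 siRNA 16.520; B2M scramble siRNA 17.310; B2M NR4 siRNA 16.410
ΔCt(scramble siRNA) = 20.280 − 17.310 = 2.970
ΔCt(NR4 siRNA) = 16.520 − 16.410 = 0.110
ΔΔCt = 0.110 − 2.970 = -2.860
Fold change = 2^(−(-2.860)) = 2^2.860 = 7.2602

7.260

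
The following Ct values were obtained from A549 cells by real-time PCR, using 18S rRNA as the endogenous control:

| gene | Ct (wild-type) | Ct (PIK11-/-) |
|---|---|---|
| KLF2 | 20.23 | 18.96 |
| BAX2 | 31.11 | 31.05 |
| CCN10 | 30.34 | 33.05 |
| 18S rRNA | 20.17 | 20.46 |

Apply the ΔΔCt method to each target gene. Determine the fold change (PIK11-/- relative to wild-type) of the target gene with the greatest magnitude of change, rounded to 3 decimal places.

KLF2: ΔΔCt = (18.96−20.46) − (20.23−20.17) = -1.50 − 0.06 = -1.56; fold change = 2^1.56 = 2.949
BAX2: ΔΔCt = (31.05−20.46) − (31.11−20.17) = 10.59 − 10.94 = -0.35; fold change = 2^0.35 = 1.275
CCN10: ΔΔCt = (33.05−20.46) − (30.34−20.17) = 12.59 − 10.17 = 2.42; fold change = 2^-2.42 = 0.187
CCN10 has the largest |ΔΔCt| = 2.42.

0.187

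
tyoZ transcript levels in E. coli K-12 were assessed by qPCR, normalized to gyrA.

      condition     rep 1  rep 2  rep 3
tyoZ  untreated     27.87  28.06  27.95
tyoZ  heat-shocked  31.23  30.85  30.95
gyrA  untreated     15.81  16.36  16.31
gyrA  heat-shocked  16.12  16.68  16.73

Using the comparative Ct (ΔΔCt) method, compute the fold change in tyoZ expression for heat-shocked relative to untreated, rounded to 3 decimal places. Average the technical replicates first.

Mean Ct: tyoZ untreated 27.960; tyoZ heat-shocked 31.010; gyrA untreated 16.160; gyrA heat-shocked 16.510
ΔCt(untreated) = 27.960 − 16.160 = 11.800
ΔCt(heat-shocked) = 31.010 − 16.510 = 14.500
ΔΔCt = 14.500 − 11.800 = 2.700
Fold change = 2^(−2.700) = 0.1539

0.154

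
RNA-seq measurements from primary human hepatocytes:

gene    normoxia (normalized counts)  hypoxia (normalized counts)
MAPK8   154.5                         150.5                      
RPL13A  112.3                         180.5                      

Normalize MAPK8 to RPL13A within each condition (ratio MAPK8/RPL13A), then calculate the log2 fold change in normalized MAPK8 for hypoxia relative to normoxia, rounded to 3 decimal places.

-0.722

MAPK8/RPL13A (normoxia) = 154.5 / 112.3 = 1.3758
MAPK8/RPL13A (hypoxia) = 150.5 / 180.5 = 0.8338
Fold change = 0.8338 / 1.3758 = 0.6061
log2(0.6061) = -0.7225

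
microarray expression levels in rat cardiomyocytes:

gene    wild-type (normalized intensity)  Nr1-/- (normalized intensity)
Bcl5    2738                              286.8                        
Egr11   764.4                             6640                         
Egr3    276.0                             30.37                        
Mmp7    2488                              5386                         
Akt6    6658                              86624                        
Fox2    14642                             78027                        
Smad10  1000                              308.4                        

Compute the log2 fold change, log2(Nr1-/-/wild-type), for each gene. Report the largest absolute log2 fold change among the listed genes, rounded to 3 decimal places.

3.702

log2(286.8/2738) = -3.255  (Bcl5)
log2(6640/764.4) = 3.119  (Egr11)
log2(30.37/276.0) = -3.184  (Egr3)
log2(5386/2488) = 1.114  (Mmp7)
log2(86624/6658) = 3.702  (Akt6)
log2(78027/14642) = 2.414  (Fox2)
log2(308.4/1000) = -1.697  (Smad10)
The largest magnitude belongs to Akt6.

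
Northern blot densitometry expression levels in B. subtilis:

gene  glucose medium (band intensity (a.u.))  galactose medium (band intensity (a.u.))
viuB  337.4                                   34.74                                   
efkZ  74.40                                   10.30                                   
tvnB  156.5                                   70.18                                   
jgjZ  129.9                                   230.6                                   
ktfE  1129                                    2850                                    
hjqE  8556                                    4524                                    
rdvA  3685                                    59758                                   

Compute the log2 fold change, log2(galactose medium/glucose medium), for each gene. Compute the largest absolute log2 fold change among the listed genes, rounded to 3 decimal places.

4.019

log2(34.74/337.4) = -3.280  (viuB)
log2(10.30/74.40) = -2.853  (efkZ)
log2(70.18/156.5) = -1.157  (tvnB)
log2(230.6/129.9) = 0.828  (jgjZ)
log2(2850/1129) = 1.336  (ktfE)
log2(4524/8556) = -0.919  (hjqE)
log2(59758/3685) = 4.019  (rdvA)
The largest magnitude belongs to rdvA.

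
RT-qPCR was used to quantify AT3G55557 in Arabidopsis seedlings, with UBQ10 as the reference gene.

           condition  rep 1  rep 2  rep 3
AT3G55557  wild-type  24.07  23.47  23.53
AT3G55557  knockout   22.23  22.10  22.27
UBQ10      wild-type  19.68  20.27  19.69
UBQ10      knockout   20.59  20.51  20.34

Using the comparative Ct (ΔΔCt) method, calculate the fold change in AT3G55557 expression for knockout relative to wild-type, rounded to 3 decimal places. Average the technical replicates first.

4.257

Mean Ct: AT3G55557 wild-type 23.690; AT3G55557 knockout 22.200; UBQ10 wild-type 19.880; UBQ10 knockout 20.480
ΔCt(wild-type) = 23.690 − 19.880 = 3.810
ΔCt(knockout) = 22.200 − 20.480 = 1.720
ΔΔCt = 1.720 − 3.810 = -2.090
Fold change = 2^(−(-2.090)) = 2^2.090 = 4.2575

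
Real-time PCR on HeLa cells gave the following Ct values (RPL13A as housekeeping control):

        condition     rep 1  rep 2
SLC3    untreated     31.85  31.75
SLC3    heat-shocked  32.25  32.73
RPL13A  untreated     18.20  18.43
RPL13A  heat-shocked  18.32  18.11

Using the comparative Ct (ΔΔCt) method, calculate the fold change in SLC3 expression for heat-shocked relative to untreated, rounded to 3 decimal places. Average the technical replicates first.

0.578

Mean Ct: SLC3 untreated 31.800; SLC3 heat-shocked 32.490; RPL13A untreated 18.315; RPL13A heat-shocked 18.215
ΔCt(untreated) = 31.800 − 18.315 = 13.485
ΔCt(heat-shocked) = 32.490 − 18.215 = 14.275
ΔΔCt = 14.275 − 13.485 = 0.790
Fold change = 2^(−0.790) = 0.5783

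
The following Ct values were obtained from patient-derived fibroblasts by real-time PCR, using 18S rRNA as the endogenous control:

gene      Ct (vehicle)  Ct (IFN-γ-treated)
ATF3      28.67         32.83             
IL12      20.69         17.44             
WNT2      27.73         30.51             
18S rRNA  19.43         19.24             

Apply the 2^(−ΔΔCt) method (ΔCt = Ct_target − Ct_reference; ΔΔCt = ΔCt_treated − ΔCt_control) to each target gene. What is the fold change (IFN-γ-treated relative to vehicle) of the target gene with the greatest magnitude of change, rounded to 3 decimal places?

0.049

ATF3: ΔΔCt = (32.83−19.24) − (28.67−19.43) = 13.59 − 9.24 = 4.35; fold change = 2^-4.35 = 0.049
IL12: ΔΔCt = (17.44−19.24) − (20.69−19.43) = -1.80 − 1.26 = -3.06; fold change = 2^3.06 = 8.340
WNT2: ΔΔCt = (30.51−19.24) − (27.73−19.43) = 11.27 − 8.30 = 2.97; fold change = 2^-2.97 = 0.128
ATF3 has the largest |ΔΔCt| = 4.35.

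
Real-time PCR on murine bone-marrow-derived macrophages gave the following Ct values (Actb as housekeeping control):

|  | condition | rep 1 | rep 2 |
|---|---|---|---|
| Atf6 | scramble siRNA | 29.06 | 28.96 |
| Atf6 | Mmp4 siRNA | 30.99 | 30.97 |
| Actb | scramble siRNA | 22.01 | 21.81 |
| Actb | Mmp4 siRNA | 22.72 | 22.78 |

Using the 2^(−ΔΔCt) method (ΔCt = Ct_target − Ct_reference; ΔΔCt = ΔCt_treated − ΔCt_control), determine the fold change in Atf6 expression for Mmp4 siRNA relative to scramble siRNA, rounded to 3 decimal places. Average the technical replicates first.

Mean Ct: Atf6 scramble siRNA 29.010; Atf6 Mmp4 siRNA 30.980; Actb scramble siRNA 21.910; Actb Mmp4 siRNA 22.750
ΔCt(scramble siRNA) = 29.010 − 21.910 = 7.100
ΔCt(Mmp4 siRNA) = 30.980 − 22.750 = 8.230
ΔΔCt = 8.230 − 7.100 = 1.130
Fold change = 2^(−1.130) = 0.4569

0.457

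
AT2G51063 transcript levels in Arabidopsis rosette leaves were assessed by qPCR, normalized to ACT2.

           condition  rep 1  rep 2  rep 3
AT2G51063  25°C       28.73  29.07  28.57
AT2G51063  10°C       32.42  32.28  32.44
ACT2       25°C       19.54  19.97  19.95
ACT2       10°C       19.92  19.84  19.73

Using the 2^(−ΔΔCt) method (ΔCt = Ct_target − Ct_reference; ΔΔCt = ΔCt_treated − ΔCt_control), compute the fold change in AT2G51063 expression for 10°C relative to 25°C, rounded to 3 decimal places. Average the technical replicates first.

0.084

Mean Ct: AT2G51063 25°C 28.790; AT2G51063 10°C 32.380; ACT2 25°C 19.820; ACT2 10°C 19.830
ΔCt(25°C) = 28.790 − 19.820 = 8.970
ΔCt(10°C) = 32.380 − 19.830 = 12.550
ΔΔCt = 12.550 − 8.970 = 3.580
Fold change = 2^(−3.580) = 0.0836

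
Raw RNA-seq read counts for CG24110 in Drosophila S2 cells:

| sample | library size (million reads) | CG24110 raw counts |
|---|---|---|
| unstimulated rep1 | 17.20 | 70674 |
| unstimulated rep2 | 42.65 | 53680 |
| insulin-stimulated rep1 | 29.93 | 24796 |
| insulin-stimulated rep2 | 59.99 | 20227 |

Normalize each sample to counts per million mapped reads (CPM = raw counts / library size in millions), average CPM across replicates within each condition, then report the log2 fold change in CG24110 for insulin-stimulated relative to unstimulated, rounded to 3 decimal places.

CPM(unstimulated rep1) = 70674 / 17.20 = 4108.9535
CPM(unstimulated rep2) = 53680 / 42.65 = 1258.6166
CPM(insulin-stimulated rep1) = 24796 / 29.93 = 828.4664
CPM(insulin-stimulated rep2) = 20227 / 59.99 = 337.1729
mean CPM(unstimulated) = 2683.7851; mean CPM(insulin-stimulated) = 582.8196
Fold change = 582.8196 / 2683.7851 = 0.21716
log2(0.21716) = -2.2031

-2.203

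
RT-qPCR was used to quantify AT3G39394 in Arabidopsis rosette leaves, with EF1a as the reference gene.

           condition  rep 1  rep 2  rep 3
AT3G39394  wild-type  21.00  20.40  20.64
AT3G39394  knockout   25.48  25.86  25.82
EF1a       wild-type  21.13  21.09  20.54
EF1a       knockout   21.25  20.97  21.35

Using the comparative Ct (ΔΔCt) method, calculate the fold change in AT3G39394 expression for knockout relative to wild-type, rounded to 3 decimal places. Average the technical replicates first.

0.037

Mean Ct: AT3G39394 wild-type 20.680; AT3G39394 knockout 25.720; EF1a wild-type 20.920; EF1a knockout 21.190
ΔCt(wild-type) = 20.680 − 20.920 = -0.240
ΔCt(knockout) = 25.720 − 21.190 = 4.530
ΔΔCt = 4.530 − (-0.240) = 4.770
Fold change = 2^(−4.770) = 0.0367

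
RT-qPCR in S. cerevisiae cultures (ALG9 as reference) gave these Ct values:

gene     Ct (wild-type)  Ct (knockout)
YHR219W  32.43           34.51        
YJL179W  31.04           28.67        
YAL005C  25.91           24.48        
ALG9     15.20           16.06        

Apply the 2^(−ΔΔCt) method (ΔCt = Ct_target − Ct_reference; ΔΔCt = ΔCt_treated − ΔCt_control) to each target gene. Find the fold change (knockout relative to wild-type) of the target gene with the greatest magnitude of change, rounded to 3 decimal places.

9.383

YHR219W: ΔΔCt = (34.51−16.06) − (32.43−15.20) = 18.45 − 17.23 = 1.22; fold change = 2^-1.22 = 0.429
YJL179W: ΔΔCt = (28.67−16.06) − (31.04−15.20) = 12.61 − 15.84 = -3.23; fold change = 2^3.23 = 9.383
YAL005C: ΔΔCt = (24.48−16.06) − (25.91−15.20) = 8.42 − 10.71 = -2.29; fold change = 2^2.29 = 4.891
YJL179W has the largest |ΔΔCt| = 3.23.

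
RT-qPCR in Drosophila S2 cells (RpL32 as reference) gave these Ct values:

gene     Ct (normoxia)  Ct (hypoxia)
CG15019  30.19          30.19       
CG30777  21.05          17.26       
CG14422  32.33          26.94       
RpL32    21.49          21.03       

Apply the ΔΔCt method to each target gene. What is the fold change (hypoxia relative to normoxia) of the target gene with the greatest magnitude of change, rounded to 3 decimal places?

30.484

CG15019: ΔΔCt = (30.19−21.03) − (30.19−21.49) = 9.16 − 8.70 = 0.46; fold change = 2^-0.46 = 0.727
CG30777: ΔΔCt = (17.26−21.03) − (21.05−21.49) = -3.77 − (-0.44) = -3.33; fold change = 2^3.33 = 10.056
CG14422: ΔΔCt = (26.94−21.03) − (32.33−21.49) = 5.91 − 10.84 = -4.93; fold change = 2^4.93 = 30.484
CG14422 has the largest |ΔΔCt| = 4.93.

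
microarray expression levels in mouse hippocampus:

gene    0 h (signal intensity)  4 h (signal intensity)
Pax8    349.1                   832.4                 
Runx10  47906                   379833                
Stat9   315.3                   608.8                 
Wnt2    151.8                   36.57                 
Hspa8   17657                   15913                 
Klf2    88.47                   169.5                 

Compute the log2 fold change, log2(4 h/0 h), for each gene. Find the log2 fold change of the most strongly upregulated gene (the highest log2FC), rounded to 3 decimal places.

log2(832.4/349.1) = 1.254  (Pax8)
log2(379833/47906) = 2.987  (Runx10)
log2(608.8/315.3) = 0.949  (Stat9)
log2(36.57/151.8) = -2.053  (Wnt2)
log2(15913/17657) = -0.150  (Hspa8)
log2(169.5/88.47) = 0.938  (Klf2)
Runx10 is most strongly upregulated.

2.987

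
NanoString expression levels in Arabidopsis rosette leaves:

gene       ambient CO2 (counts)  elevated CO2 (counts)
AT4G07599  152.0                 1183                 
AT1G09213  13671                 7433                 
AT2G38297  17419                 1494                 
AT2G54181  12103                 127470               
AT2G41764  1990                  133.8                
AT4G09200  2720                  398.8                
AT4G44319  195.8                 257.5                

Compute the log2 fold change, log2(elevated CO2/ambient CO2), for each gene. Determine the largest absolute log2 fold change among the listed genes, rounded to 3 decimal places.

3.895

log2(1183/152.0) = 2.960  (AT4G07599)
log2(7433/13671) = -0.879  (AT1G09213)
log2(1494/17419) = -3.543  (AT2G38297)
log2(127470/12103) = 3.397  (AT2G54181)
log2(133.8/1990) = -3.895  (AT2G41764)
log2(398.8/2720) = -2.770  (AT4G09200)
log2(257.5/195.8) = 0.395  (AT4G44319)
The largest magnitude belongs to AT2G41764.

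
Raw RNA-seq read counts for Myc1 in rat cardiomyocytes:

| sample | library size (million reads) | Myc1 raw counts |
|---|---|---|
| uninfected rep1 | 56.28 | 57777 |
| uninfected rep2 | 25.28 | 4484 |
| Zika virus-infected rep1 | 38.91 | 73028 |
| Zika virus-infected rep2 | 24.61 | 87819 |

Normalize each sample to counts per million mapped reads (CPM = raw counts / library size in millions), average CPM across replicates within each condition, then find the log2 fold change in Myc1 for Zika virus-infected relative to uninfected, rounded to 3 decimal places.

2.177

CPM(uninfected rep1) = 57777 / 56.28 = 1026.5991
CPM(uninfected rep2) = 4484 / 25.28 = 177.3734
CPM(Zika virus-infected rep1) = 73028 / 38.91 = 1876.8440
CPM(Zika virus-infected rep2) = 87819 / 24.61 = 3568.4275
mean CPM(uninfected) = 601.9863; mean CPM(Zika virus-infected) = 2722.6357
Fold change = 2722.6357 / 601.9863 = 4.52275
log2(4.52275) = 2.1772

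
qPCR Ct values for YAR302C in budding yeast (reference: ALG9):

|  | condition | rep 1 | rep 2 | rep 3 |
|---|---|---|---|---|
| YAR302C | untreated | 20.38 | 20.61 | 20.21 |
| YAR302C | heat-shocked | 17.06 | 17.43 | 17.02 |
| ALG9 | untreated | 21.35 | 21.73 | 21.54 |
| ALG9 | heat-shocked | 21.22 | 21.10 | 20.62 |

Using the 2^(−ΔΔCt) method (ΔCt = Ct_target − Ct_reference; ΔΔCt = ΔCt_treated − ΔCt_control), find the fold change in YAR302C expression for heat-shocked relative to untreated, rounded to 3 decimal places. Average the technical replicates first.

6.364

Mean Ct: YAR302C untreated 20.400; YAR302C heat-shocked 17.170; ALG9 untreated 21.540; ALG9 heat-shocked 20.980
ΔCt(untreated) = 20.400 − 21.540 = -1.140
ΔCt(heat-shocked) = 17.170 − 20.980 = -3.810
ΔΔCt = -3.810 − (-1.140) = -2.670
Fold change = 2^(−(-2.670)) = 2^2.670 = 6.3643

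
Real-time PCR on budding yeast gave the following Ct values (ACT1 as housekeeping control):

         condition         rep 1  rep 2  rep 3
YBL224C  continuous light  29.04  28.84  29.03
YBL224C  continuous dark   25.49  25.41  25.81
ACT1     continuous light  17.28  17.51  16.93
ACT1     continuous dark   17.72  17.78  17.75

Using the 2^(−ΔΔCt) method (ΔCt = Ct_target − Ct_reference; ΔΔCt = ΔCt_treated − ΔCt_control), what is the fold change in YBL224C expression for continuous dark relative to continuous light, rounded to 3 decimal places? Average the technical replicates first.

Mean Ct: YBL224C continuous light 28.970; YBL224C continuous dark 25.570; ACT1 continuous light 17.240; ACT1 continuous dark 17.750
ΔCt(continuous light) = 28.970 − 17.240 = 11.730
ΔCt(continuous dark) = 25.570 − 17.750 = 7.820
ΔΔCt = 7.820 − 11.730 = -3.910
Fold change = 2^(−(-3.910)) = 2^3.910 = 15.0324

15.032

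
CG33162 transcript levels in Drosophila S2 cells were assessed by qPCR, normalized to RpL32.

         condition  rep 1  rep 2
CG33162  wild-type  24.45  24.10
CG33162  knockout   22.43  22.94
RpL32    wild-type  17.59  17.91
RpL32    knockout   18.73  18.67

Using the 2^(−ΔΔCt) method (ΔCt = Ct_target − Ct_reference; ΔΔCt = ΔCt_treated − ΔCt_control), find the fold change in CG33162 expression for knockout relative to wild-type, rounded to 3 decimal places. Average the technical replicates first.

5.816

Mean Ct: CG33162 wild-type 24.275; CG33162 knockout 22.685; RpL32 wild-type 17.750; RpL32 knockout 18.700
ΔCt(wild-type) = 24.275 − 17.750 = 6.525
ΔCt(knockout) = 22.685 − 18.700 = 3.985
ΔΔCt = 3.985 − 6.525 = -2.540
Fold change = 2^(−(-2.540)) = 2^2.540 = 5.8159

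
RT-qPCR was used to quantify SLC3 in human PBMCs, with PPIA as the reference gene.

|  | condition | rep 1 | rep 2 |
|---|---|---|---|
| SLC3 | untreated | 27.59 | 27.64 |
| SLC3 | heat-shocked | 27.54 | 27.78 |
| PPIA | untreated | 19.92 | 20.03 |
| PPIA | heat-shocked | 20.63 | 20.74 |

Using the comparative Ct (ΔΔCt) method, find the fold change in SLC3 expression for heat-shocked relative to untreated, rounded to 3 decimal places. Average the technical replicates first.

Mean Ct: SLC3 untreated 27.615; SLC3 heat-shocked 27.660; PPIA untreated 19.975; PPIA heat-shocked 20.685
ΔCt(untreated) = 27.615 − 19.975 = 7.640
ΔCt(heat-shocked) = 27.660 − 20.685 = 6.975
ΔΔCt = 6.975 − 7.640 = -0.665
Fold change = 2^(−(-0.665)) = 2^0.665 = 1.5856

1.586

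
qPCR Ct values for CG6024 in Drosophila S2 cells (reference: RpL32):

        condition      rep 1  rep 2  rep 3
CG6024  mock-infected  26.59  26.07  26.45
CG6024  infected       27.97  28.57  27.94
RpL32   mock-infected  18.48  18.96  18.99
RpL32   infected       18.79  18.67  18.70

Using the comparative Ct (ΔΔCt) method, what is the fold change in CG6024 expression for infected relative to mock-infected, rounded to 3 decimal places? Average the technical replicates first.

Mean Ct: CG6024 mock-infected 26.370; CG6024 infected 28.160; RpL32 mock-infected 18.810; RpL32 infected 18.720
ΔCt(mock-infected) = 26.370 − 18.810 = 7.560
ΔCt(infected) = 28.160 − 18.720 = 9.440
ΔΔCt = 9.440 − 7.560 = 1.880
Fold change = 2^(−1.880) = 0.2717

0.272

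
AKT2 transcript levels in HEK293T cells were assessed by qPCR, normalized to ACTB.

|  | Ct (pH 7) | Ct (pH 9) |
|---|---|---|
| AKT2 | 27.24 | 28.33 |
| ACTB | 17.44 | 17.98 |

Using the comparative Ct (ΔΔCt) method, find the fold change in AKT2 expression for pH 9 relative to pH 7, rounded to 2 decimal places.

0.68

ΔCt(pH 7) = 27.240 − 17.440 = 9.800
ΔCt(pH 9) = 28.330 − 17.980 = 10.350
ΔΔCt = 10.350 − 9.800 = 0.550
Fold change = 2^(−0.550) = 0.683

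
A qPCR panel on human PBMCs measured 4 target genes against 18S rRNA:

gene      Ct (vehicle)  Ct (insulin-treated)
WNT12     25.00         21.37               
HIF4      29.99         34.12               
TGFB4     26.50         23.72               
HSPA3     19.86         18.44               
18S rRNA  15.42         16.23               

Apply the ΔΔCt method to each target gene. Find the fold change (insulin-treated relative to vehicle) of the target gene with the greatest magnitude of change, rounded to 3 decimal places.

WNT12: ΔΔCt = (21.37−16.23) − (25.00−15.42) = 5.14 − 9.58 = -4.44; fold change = 2^4.44 = 21.706
HIF4: ΔΔCt = (34.12−16.23) − (29.99−15.42) = 17.89 − 14.57 = 3.32; fold change = 2^-3.32 = 0.100
TGFB4: ΔΔCt = (23.72−16.23) − (26.50−15.42) = 7.49 − 11.08 = -3.59; fold change = 2^3.59 = 12.042
HSPA3: ΔΔCt = (18.44−16.23) − (19.86−15.42) = 2.21 − 4.44 = -2.23; fold change = 2^2.23 = 4.691
WNT12 has the largest |ΔΔCt| = 4.44.

21.706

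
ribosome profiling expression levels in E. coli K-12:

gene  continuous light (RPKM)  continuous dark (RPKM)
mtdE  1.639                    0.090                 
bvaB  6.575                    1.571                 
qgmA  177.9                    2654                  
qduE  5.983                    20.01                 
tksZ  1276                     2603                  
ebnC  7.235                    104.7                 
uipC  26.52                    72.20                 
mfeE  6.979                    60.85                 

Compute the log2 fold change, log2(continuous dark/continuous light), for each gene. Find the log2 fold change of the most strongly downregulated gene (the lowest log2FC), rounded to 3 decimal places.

log2(0.090/1.639) = -4.187  (mtdE)
log2(1.571/6.575) = -2.065  (bvaB)
log2(2654/177.9) = 3.899  (qgmA)
log2(20.01/5.983) = 1.742  (qduE)
log2(2603/1276) = 1.029  (tksZ)
log2(104.7/7.235) = 3.855  (ebnC)
log2(72.20/26.52) = 1.445  (uipC)
log2(60.85/6.979) = 3.124  (mfeE)
mtdE is most strongly downregulated.

-4.187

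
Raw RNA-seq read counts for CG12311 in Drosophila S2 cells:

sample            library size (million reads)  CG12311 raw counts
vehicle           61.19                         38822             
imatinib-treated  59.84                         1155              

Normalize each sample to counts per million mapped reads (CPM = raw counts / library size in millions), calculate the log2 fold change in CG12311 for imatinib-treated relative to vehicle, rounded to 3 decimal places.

CPM(vehicle) = 38822 / 61.19 = 634.4501
CPM(imatinib-treated) = 1155 / 59.84 = 19.3015
Fold change = 19.3015 / 634.4501 = 0.03042
log2(0.03042) = -5.0387

-5.039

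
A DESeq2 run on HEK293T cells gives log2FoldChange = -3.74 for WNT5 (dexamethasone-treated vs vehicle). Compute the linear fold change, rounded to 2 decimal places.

0.07

Fold change = 2^(-3.74) = 0.075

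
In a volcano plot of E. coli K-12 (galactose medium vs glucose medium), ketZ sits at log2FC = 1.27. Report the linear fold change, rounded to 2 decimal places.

2.41

Fold change = 2^(1.27) = 2.412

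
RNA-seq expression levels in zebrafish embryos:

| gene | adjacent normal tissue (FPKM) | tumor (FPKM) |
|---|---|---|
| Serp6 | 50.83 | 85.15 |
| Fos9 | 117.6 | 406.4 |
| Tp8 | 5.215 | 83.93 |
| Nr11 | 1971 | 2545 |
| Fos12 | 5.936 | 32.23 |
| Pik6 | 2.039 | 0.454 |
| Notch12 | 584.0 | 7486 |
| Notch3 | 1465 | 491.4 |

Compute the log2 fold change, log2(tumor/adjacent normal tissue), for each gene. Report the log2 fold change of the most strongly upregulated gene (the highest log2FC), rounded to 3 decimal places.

log2(85.15/50.83) = 0.744  (Serp6)
log2(406.4/117.6) = 1.789  (Fos9)
log2(83.93/5.215) = 4.008  (Tp8)
log2(2545/1971) = 0.369  (Nr11)
log2(32.23/5.936) = 2.441  (Fos12)
log2(0.454/2.039) = -2.167  (Pik6)
log2(7486/584.0) = 3.680  (Notch12)
log2(491.4/1465) = -1.576  (Notch3)
Tp8 is most strongly upregulated.

4.008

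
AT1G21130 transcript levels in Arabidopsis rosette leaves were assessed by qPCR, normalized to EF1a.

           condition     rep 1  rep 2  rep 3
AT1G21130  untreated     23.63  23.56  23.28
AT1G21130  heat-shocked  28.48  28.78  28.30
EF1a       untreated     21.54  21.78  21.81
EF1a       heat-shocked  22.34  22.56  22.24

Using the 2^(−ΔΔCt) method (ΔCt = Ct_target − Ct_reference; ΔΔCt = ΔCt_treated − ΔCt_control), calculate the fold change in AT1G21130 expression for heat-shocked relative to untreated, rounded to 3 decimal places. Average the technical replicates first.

0.049

Mean Ct: AT1G21130 untreated 23.490; AT1G21130 heat-shocked 28.520; EF1a untreated 21.710; EF1a heat-shocked 22.380
ΔCt(untreated) = 23.490 − 21.710 = 1.780
ΔCt(heat-shocked) = 28.520 − 22.380 = 6.140
ΔΔCt = 6.140 − 1.780 = 4.360
Fold change = 2^(−4.360) = 0.0487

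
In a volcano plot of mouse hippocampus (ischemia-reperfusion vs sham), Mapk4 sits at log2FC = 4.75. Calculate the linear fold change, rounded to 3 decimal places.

26.909

Fold change = 2^(4.75) = 26.9087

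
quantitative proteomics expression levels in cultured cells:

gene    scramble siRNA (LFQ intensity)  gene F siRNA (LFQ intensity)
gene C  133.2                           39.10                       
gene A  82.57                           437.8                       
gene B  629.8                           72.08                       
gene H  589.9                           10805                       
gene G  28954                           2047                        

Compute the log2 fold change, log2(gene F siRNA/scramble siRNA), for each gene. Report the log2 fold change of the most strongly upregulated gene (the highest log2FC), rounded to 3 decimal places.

4.195

log2(39.10/133.2) = -1.768  (gene C)
log2(437.8/82.57) = 2.407  (gene A)
log2(72.08/629.8) = -3.127  (gene B)
log2(10805/589.9) = 4.195  (gene H)
log2(2047/28954) = -3.822  (gene G)
gene H is most strongly upregulated.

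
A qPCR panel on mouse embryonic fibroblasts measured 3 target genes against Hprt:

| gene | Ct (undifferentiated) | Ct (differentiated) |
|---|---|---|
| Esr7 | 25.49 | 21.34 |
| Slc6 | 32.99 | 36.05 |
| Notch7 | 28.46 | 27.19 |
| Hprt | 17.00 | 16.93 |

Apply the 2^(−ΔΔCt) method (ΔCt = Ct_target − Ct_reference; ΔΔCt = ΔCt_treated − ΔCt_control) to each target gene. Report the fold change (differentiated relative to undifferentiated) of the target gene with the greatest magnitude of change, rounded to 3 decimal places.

16.912

Esr7: ΔΔCt = (21.34−16.93) − (25.49−17.00) = 4.41 − 8.49 = -4.08; fold change = 2^4.08 = 16.912
Slc6: ΔΔCt = (36.05−16.93) − (32.99−17.00) = 19.12 − 15.99 = 3.13; fold change = 2^-3.13 = 0.114
Notch7: ΔΔCt = (27.19−16.93) − (28.46−17.00) = 10.26 − 11.46 = -1.20; fold change = 2^1.20 = 2.297
Esr7 has the largest |ΔΔCt| = 4.08.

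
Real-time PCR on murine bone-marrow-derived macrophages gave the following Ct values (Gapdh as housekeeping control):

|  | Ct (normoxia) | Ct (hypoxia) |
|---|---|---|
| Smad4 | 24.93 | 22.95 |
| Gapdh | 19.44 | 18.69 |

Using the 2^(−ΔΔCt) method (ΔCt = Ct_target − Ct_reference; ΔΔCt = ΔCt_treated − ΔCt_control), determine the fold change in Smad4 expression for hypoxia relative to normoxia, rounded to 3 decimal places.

ΔCt(normoxia) = 24.930 − 19.440 = 5.490
ΔCt(hypoxia) = 22.950 − 18.690 = 4.260
ΔΔCt = 4.260 − 5.490 = -1.230
Fold change = 2^(−(-1.230)) = 2^1.230 = 2.3457

2.346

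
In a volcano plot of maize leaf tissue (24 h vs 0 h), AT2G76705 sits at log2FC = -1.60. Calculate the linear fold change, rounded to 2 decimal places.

Fold change = 2^(-1.60) = 0.330

0.33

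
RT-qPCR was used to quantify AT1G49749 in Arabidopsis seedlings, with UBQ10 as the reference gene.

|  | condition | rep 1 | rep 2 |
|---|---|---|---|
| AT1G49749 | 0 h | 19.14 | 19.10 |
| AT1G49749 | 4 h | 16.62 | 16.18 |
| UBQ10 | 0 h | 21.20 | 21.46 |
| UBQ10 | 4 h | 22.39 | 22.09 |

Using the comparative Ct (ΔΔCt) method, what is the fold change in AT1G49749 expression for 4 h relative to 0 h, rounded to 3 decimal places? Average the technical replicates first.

12.381

Mean Ct: AT1G49749 0 h 19.120; AT1G49749 4 h 16.400; UBQ10 0 h 21.330; UBQ10 4 h 22.240
ΔCt(0 h) = 19.120 − 21.330 = -2.210
ΔCt(4 h) = 16.400 − 22.240 = -5.840
ΔΔCt = -5.840 − (-2.210) = -3.630
Fold change = 2^(−(-3.630)) = 2^3.630 = 12.3805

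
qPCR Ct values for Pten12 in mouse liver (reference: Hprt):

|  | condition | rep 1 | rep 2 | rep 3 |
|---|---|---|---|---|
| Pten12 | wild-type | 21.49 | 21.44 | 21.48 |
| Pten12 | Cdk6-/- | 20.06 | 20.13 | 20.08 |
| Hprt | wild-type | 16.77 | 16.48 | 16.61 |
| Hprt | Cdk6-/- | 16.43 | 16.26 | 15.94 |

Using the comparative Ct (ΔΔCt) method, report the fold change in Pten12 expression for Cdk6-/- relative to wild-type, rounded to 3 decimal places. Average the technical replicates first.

Mean Ct: Pten12 wild-type 21.470; Pten12 Cdk6-/- 20.090; Hprt wild-type 16.620; Hprt Cdk6-/- 16.210
ΔCt(wild-type) = 21.470 − 16.620 = 4.850
ΔCt(Cdk6-/-) = 20.090 − 16.210 = 3.880
ΔΔCt = 3.880 − 4.850 = -0.970
Fold change = 2^(−(-0.970)) = 2^0.970 = 1.9588

1.959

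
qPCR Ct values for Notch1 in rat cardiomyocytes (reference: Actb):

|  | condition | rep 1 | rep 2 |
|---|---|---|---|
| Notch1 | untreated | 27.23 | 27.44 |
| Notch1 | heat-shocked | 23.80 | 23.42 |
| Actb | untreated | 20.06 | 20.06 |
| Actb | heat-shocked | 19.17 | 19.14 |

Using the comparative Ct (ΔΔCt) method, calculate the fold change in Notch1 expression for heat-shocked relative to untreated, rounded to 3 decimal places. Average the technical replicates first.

Mean Ct: Notch1 untreated 27.335; Notch1 heat-shocked 23.610; Actb untreated 20.060; Actb heat-shocked 19.155
ΔCt(untreated) = 27.335 − 20.060 = 7.275
ΔCt(heat-shocked) = 23.610 − 19.155 = 4.455
ΔΔCt = 4.455 − 7.275 = -2.820
Fold change = 2^(−(-2.820)) = 2^2.820 = 7.0616

7.062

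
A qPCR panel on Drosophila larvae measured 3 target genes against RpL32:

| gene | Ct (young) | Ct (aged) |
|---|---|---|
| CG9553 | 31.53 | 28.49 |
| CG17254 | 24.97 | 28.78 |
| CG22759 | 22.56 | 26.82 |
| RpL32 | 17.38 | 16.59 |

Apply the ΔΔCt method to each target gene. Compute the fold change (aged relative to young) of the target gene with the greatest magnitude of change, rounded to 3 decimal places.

0.030

CG9553: ΔΔCt = (28.49−16.59) − (31.53−17.38) = 11.90 − 14.15 = -2.25; fold change = 2^2.25 = 4.757
CG17254: ΔΔCt = (28.78−16.59) − (24.97−17.38) = 12.19 − 7.59 = 4.60; fold change = 2^-4.60 = 0.041
CG22759: ΔΔCt = (26.82−16.59) − (22.56−17.38) = 10.23 − 5.18 = 5.05; fold change = 2^-5.05 = 0.030
CG22759 has the largest |ΔΔCt| = 5.05.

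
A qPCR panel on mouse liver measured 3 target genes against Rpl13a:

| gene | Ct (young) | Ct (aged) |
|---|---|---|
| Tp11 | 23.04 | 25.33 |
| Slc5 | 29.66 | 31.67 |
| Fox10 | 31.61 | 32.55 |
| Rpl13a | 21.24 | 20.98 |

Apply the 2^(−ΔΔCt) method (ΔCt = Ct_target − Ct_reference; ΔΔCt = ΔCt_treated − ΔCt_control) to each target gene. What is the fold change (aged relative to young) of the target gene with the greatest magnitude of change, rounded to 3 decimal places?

0.171

Tp11: ΔΔCt = (25.33−20.98) − (23.04−21.24) = 4.35 − 1.80 = 2.55; fold change = 2^-2.55 = 0.171
Slc5: ΔΔCt = (31.67−20.98) − (29.66−21.24) = 10.69 − 8.42 = 2.27; fold change = 2^-2.27 = 0.207
Fox10: ΔΔCt = (32.55−20.98) − (31.61−21.24) = 11.57 − 10.37 = 1.20; fold change = 2^-1.20 = 0.435
Tp11 has the largest |ΔΔCt| = 2.55.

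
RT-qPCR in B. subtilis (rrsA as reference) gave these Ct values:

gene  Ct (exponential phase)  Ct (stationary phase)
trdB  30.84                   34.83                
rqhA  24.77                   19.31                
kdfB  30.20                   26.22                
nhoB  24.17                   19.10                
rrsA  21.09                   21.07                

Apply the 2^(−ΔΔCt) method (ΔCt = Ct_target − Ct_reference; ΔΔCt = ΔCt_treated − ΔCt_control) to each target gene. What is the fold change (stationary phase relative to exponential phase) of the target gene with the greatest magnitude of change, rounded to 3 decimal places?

43.411

trdB: ΔΔCt = (34.83−21.07) − (30.84−21.09) = 13.76 − 9.75 = 4.01; fold change = 2^-4.01 = 0.062
rqhA: ΔΔCt = (19.31−21.07) − (24.77−21.09) = -1.76 − 3.68 = -5.44; fold change = 2^5.44 = 43.411
kdfB: ΔΔCt = (26.22−21.07) − (30.20−21.09) = 5.15 − 9.11 = -3.96; fold change = 2^3.96 = 15.562
nhoB: ΔΔCt = (19.10−21.07) − (24.17−21.09) = -1.97 − 3.08 = -5.05; fold change = 2^5.05 = 33.128
rqhA has the largest |ΔΔCt| = 5.44.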